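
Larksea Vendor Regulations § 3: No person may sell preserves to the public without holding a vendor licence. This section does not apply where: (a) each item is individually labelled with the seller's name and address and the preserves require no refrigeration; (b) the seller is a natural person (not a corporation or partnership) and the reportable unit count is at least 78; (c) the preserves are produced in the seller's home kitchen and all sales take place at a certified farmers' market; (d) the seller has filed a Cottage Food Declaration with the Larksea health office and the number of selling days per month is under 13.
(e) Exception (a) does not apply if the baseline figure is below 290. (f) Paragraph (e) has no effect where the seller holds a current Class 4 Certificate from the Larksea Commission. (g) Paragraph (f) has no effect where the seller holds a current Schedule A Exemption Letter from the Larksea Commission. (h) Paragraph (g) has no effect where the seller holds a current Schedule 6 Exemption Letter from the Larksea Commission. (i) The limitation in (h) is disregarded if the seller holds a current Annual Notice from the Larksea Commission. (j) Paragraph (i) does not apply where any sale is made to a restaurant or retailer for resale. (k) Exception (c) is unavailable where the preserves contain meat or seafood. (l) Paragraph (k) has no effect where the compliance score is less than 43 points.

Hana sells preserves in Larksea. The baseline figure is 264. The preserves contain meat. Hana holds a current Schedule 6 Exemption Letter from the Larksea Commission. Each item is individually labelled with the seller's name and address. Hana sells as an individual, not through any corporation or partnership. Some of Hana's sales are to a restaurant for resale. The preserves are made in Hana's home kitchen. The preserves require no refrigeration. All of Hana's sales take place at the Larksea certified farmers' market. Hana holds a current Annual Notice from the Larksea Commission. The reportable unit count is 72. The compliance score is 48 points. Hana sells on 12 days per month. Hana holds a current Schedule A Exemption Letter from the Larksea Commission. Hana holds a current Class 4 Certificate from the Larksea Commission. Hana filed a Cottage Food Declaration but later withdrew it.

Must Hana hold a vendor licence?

No — exception (a) applies; Hana is not required to hold a vendor licence.

All of (a)'s requirements are met (items are individually labelled; the preserves are shelf-stable). As to paragraphs (e)–(j): (e) applies (the baseline figure is 264, below the 290 limit), but is itself disapplied by (f): (f) operates — a current Class 4 Certificate is held. (g) is engaged (a current Schedule A Exemption Letter is held), but yields to (h): (h) is engaged — a current Schedule 6 Exemption Letter is held. (i) would limit (h) — a current Annual Notice is held — but (j) sets (i) aside: (j) is triggered — some sales are to a restaurant for resale. Exception (a) stands.
Exception (b) fails — the reportable unit count is 72, short of 78.
All of (c)'s requirements are met (the preserves are home-kitchen produced; all sales are at a certified farmers' market). But: (k) operates against (c): the preserves contain meat. (l) is not triggered (the compliance score is 48 points, not less than 43 points), so (k) stands. Exception (c) does not apply.
Exception (d) fails — the Cottage Food Declaration was withdrawn.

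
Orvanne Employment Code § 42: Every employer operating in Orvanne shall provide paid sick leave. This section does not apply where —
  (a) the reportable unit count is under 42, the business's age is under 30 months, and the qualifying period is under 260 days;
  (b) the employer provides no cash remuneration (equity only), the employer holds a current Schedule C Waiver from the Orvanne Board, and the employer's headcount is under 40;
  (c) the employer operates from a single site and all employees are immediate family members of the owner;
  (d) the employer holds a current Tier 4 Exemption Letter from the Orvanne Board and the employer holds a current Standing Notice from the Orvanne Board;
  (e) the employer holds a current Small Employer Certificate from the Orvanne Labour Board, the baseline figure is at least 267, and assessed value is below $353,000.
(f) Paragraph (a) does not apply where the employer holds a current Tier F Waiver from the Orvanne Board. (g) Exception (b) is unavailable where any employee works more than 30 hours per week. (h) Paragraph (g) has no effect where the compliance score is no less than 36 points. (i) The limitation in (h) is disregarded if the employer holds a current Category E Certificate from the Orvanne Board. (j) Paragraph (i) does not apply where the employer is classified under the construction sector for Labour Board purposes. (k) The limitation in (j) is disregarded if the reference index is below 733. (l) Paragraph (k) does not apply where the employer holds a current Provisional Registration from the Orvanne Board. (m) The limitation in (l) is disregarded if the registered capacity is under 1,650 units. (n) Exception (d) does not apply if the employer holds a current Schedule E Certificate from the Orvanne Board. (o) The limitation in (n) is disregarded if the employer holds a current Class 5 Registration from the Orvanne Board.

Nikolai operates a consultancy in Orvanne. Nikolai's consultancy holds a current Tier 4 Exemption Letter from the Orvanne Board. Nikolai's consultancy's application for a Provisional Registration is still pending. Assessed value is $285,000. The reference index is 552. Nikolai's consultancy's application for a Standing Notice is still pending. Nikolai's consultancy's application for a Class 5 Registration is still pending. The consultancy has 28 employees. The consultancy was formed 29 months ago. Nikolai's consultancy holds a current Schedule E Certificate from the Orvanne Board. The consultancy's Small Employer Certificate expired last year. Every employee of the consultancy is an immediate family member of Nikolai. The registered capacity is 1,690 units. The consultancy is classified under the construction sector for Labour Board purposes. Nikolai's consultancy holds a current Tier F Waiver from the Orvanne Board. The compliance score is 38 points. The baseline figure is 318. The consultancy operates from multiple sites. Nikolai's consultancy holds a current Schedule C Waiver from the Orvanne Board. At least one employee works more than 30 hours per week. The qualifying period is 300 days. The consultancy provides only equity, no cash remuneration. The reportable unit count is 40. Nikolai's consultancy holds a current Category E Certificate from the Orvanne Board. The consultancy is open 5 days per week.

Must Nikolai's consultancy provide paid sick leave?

Yes — Nikolai's consultancy must provide paid sick leave.

Exception (a) does not apply: the qualifying period is 300 days, not under 260 days.
All of (b)'s requirements are met (remuneration is equity-only; a current Schedule C Waiver is held; the employer's headcount is 28, under the 40 limit). Turning to paragraphs (g)–(m): (g) operates against (b): at least one employee exceeds 30 hours/week. (h) would limit (g) — the compliance score is 38 points, meeting the 36 points threshold — but (i) sets (h) aside: (i) operates against (h): a current Category E Certificate is held. (j) operates (the consultancy is classified under the construction sector), but yields to (k): (k) operates — the reference index is 552, below the 733 limit. (l) is inapplicable (no current Provisional Registration is held), so (k) stands. Exception (b) does not apply.
Exception (c) fails — the employer operates from multiple sites.
Exception (d) requires that the employer holds a current Standing Notice from the Orvanne Board; but the Standing Notice is not current, so (d) is unavailable.
Exception (e) requires that the employer holds a current Small Employer Certificate from the Orvanne Labour Board; but the Small Employer Certificate has expired, so (e) is unavailable.
No exception displaces § 42.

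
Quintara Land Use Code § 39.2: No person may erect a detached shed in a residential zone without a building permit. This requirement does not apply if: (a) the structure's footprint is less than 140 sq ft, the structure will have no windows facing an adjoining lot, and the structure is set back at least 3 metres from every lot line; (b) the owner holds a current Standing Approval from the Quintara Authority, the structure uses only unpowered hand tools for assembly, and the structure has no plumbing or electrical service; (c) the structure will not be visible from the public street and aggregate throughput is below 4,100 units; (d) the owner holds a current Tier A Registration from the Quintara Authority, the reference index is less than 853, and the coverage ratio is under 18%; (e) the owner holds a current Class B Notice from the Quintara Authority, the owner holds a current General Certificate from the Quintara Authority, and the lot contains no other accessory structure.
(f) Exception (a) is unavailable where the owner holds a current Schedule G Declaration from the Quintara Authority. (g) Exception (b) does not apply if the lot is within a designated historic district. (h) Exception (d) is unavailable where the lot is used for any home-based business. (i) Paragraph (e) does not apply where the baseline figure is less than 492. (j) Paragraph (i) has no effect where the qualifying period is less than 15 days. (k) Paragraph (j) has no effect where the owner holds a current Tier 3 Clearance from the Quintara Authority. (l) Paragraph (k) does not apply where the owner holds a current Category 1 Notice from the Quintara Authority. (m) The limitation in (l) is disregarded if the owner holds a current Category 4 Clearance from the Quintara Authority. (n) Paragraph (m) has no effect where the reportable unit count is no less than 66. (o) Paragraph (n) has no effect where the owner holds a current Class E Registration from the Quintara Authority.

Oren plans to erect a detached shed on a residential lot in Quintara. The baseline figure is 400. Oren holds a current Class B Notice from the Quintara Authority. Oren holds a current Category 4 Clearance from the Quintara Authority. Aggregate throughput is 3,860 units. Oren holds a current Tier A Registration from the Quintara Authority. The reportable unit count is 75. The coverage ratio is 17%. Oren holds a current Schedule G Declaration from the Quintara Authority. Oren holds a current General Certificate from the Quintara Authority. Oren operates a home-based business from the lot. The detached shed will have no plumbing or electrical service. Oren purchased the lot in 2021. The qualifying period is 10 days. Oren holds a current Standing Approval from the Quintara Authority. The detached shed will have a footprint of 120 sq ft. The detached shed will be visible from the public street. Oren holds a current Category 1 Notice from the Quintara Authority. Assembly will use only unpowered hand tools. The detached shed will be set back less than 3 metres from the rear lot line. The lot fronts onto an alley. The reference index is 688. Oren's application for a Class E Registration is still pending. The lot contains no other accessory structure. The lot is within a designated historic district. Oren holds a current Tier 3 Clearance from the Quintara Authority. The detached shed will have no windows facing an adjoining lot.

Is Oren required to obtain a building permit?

No — exception (e) applies; Oren does not need a building permit.

Exception (a) requires that the structure is set back at least 3 metres from every lot line; but the rear setback is under 3 m, so (a) is unavailable.
Exception (b)'s conditions are all satisfied: a current Standing Approval is held; assembly uses only hand tools; there is no plumbing or electrical service. However, paragraph (g) must be considered: (g) applies — the lot is in a historic district. Exception (b) does not apply.
Exception (c) requires that the structure will not be visible from the public street; but the structure will be visible from the street, so (c) is unavailable.
Exception (d)'s conditions are all satisfied: a current Tier A Registration is held; the reference index is 688, less than the 853 limit; the coverage ratio is 17%, under the 18% limit. Turning to paragraph (h): (h) operates — a home-based business operates on the lot. Exception (d) does not apply.
Exception (e): a current Class B Notice is held; a current General Certificate is held; the lot has no other accessory structure — every condition holds. Considering the limiting provisions: (i) would limit (e) — the baseline figure is 400, less than the 492 limit — but (j) sets (i) aside: (j) operates against (i): the qualifying period is 10 days, less than the 15 days limit. (k) operates (a current Tier 3 Clearance is held), but is itself disapplied by (l): (l) is engaged — a current Category 1 Notice is held. (m) operates (a current Category 4 Clearance is held), but yields to (n): (n) applies — the reportable unit count is 75, meeting the 66 threshold. (o) does not operate here (no current Class E Registration is held), so (n) stands. (e) remains available.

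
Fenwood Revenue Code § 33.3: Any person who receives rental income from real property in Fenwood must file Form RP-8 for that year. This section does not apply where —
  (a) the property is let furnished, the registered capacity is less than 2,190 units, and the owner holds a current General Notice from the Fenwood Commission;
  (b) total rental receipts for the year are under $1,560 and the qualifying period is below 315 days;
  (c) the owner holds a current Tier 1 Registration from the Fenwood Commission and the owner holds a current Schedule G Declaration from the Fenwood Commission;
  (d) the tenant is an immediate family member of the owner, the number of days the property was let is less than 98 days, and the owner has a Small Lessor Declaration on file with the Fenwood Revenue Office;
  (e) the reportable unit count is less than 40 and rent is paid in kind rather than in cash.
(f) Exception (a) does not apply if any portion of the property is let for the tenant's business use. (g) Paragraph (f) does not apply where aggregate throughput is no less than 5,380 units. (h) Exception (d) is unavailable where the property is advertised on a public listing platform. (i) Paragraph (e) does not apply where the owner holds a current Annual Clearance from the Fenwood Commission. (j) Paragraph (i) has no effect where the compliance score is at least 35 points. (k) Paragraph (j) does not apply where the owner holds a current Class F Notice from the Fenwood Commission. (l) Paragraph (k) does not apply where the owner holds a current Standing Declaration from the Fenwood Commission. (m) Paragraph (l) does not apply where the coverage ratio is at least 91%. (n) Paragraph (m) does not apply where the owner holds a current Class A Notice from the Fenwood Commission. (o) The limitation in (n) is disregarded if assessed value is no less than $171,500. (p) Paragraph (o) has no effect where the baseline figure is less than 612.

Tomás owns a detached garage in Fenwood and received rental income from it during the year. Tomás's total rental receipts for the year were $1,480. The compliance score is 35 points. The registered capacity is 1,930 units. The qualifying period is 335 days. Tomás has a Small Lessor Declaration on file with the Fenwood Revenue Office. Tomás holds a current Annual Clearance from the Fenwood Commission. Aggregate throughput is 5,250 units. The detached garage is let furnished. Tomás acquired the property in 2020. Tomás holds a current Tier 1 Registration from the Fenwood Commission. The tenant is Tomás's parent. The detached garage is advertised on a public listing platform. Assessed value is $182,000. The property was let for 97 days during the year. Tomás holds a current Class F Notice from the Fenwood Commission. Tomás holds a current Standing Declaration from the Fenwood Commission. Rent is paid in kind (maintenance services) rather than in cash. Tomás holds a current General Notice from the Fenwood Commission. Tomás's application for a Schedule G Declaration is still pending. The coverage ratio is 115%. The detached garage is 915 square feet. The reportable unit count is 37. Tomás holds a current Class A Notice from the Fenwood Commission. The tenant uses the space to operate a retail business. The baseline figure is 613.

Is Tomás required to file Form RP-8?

Yes — Tomás must file Form RP-8.

Exception (a): the property is let furnished; the registered capacity is 1,930 units, less than the 2,190 units limit; a current General Notice is held — every condition holds. However, paragraphs (f)–(g) must be considered: (f) operates — the space is let for business use. (g) is not engaged (aggregate throughput is 5,250 units, short of 5,380 units), so (f) stands. Exception (a) does not apply.
Exception (b) fails — the qualifying period is 335 days, not below 315 days.
Exception (c) requires that the owner holds a current Schedule G Declaration from the Fenwood Commission; but the Schedule G Declaration is not current, so (c) is unavailable.
Exception (d): the tenant is an immediate family member; the number of days the property was let is 97 days, less than the 98 days limit; a Small Lessor Declaration is on file — every condition holds. But applying paragraph (h): (h) is engaged — the property is publicly advertised. (d) is therefore removed.
Exception (e)'s conditions are all satisfied: the reportable unit count is 37, less than the 40 limit; rent is paid in kind. But: (i) operates against (e): a current Annual Clearance is held. (j) operates (the compliance score is 35 points, meeting the 35 points threshold), but is itself disapplied by (k): (k) is triggered — a current Class F Notice is held. (l) would limit (k) — a current Standing Declaration is held — but (m) sets (l) aside: (m) operates against (l): the coverage ratio is 115%, meeting the 91% threshold. (n) is engaged (a current Class A Notice is held), but yields to (o): (o) applies — assessed value is $182,000, meeting the $171,500 threshold. (p), which would lift (o), does not operate here — the baseline figure is 613, not less than 612. So (e) is unavailable.
None of the exceptions is available; § 33.3 applies in full.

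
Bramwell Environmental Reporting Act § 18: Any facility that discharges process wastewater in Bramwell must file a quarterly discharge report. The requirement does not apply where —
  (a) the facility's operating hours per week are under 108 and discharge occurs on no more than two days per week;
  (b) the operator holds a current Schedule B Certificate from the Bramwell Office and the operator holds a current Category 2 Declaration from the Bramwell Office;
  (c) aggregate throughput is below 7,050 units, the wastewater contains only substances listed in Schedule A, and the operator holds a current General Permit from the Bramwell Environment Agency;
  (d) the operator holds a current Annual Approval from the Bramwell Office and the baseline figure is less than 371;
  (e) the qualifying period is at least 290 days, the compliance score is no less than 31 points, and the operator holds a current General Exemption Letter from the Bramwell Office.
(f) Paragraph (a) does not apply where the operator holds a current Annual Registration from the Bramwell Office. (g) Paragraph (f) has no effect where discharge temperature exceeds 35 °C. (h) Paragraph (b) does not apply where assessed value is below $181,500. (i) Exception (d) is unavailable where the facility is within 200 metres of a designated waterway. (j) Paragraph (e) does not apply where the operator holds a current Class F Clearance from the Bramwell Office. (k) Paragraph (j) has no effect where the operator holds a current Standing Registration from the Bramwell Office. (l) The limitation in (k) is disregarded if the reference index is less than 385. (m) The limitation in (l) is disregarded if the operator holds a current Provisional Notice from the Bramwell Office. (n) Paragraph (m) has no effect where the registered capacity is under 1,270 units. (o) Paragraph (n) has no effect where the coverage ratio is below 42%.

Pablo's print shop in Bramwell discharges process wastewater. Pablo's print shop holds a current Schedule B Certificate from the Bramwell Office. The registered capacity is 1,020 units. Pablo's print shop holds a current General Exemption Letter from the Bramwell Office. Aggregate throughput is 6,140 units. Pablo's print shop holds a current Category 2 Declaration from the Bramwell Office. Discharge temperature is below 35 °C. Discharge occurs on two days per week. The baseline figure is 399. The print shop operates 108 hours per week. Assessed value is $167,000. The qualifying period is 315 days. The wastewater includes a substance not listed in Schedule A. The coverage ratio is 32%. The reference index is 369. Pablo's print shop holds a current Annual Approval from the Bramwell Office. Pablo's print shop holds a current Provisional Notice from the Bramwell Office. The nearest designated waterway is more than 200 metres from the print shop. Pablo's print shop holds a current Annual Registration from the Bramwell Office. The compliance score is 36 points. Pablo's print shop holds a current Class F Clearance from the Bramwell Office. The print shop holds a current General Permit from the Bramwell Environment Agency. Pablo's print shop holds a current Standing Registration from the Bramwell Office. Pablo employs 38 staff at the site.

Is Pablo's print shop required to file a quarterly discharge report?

Exception (a) requires that the facility's operating hours per week are under 108; but the facility's operating hours per week are 108, not under 108, so (a) is unavailable.
Exception (b)'s conditions are all satisfied: a current Schedule B Certificate is held; a current Category 2 Declaration is held. Turning to paragraph (h): (h) is triggered — assessed value is $167,000, below the $181,500 limit. So (b) is unavailable.
Exception (c) does not apply: the wastewater includes a non-Schedule-A substance.
Exception (d) does not apply: the baseline figure is 399, not less than 371.
All of (e)'s requirements are met (the qualifying period is 315 days, meeting the 290 days threshold; the compliance score is 36 points, meeting the 31 points threshold; a current General Exemption Letter is held). As to paragraphs (j)–(o): (j) is engaged (a current Class F Clearance is held), but is set aside by (k): (k) operates against (j): a current Standing Registration is held. (l) is triggered (the reference index is 369, less than the 385 limit), but is set aside by (m): (m) operates against (l): a current Provisional Notice is held. (n) is engaged (the registered capacity is 1,020 units, under the 1,270 units limit), but is overridden by (o): (o) is triggered — the coverage ratio is 32%, below the 42% limit. (e) remains available.

No — exception (e) applies; Pablo's print shop is not required to file a quarterly discharge report.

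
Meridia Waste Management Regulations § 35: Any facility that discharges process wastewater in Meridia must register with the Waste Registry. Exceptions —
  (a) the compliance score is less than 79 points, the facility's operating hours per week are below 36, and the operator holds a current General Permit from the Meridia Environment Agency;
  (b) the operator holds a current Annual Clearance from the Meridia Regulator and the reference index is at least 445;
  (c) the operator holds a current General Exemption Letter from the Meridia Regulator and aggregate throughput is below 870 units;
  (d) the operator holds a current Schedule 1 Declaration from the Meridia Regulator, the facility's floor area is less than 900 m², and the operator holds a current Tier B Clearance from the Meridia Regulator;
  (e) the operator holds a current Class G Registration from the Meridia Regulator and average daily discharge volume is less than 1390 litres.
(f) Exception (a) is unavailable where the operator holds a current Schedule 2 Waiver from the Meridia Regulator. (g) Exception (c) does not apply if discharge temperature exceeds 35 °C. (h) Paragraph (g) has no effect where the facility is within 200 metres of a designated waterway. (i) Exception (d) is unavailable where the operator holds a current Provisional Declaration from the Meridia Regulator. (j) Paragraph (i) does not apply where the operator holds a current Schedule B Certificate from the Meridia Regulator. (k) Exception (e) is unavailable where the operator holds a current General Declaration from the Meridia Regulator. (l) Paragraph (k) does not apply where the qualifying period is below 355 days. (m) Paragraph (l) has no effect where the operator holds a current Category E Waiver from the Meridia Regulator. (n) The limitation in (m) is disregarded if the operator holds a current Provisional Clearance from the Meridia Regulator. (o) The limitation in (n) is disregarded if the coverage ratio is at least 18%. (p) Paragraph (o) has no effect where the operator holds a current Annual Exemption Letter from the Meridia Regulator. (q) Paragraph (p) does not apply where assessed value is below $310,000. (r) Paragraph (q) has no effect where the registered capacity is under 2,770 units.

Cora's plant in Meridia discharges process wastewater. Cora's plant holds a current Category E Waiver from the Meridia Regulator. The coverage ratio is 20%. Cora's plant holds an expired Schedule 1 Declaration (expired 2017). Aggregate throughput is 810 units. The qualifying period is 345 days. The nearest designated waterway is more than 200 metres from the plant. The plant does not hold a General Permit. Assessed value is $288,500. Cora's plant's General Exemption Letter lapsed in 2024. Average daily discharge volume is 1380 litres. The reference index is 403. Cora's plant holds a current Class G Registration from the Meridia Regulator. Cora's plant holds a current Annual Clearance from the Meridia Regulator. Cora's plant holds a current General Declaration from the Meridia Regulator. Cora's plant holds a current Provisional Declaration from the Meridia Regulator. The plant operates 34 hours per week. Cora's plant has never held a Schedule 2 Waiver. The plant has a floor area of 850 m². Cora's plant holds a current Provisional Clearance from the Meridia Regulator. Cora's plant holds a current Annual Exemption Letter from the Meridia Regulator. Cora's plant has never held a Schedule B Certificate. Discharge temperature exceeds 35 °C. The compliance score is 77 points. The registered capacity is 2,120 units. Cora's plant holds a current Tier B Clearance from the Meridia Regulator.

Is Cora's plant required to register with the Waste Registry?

Exception (a) fails — no General Permit is held.
Exception (b) fails — the reference index is 403, short of 445.
Exception (c) requires that the operator holds a current General Exemption Letter from the Meridia Regulator; but there is no General Exemption Letter in force, so (c) is unavailable.
Exception (d) requires that the operator holds a current Schedule 1 Declaration from the Meridia Regulator; but no current Schedule 1 Declaration is held, so (d) is unavailable.
All of (e)'s requirements are met (a current Class G Registration is held; average daily discharge volume is 1380 litres, less than the 1390 litres limit). Considering the limiting provisions: (k) operates (a current General Declaration is held), but is overridden by (l): (l) operates against (k): the qualifying period is 345 days, below the 355 days limit. (m) applies (a current Category E Waiver is held), but is itself disapplied by (n): (n) is triggered — a current Provisional Clearance is held. (o) is engaged (the coverage ratio is 20%, meeting the 18% threshold), but is displaced by (p): (p) operates against (o): a current Annual Exemption Letter is held. (q) would limit (p) — assessed value is $288,500, below the $310,000 limit — but (r) sets (q) aside: (r) operates against (q): the registered capacity is 2,120 units, under the 2,770 units limit. So (e) applies.

No — exception (e) applies; Cora's plant is not required to register with the Waste Registry.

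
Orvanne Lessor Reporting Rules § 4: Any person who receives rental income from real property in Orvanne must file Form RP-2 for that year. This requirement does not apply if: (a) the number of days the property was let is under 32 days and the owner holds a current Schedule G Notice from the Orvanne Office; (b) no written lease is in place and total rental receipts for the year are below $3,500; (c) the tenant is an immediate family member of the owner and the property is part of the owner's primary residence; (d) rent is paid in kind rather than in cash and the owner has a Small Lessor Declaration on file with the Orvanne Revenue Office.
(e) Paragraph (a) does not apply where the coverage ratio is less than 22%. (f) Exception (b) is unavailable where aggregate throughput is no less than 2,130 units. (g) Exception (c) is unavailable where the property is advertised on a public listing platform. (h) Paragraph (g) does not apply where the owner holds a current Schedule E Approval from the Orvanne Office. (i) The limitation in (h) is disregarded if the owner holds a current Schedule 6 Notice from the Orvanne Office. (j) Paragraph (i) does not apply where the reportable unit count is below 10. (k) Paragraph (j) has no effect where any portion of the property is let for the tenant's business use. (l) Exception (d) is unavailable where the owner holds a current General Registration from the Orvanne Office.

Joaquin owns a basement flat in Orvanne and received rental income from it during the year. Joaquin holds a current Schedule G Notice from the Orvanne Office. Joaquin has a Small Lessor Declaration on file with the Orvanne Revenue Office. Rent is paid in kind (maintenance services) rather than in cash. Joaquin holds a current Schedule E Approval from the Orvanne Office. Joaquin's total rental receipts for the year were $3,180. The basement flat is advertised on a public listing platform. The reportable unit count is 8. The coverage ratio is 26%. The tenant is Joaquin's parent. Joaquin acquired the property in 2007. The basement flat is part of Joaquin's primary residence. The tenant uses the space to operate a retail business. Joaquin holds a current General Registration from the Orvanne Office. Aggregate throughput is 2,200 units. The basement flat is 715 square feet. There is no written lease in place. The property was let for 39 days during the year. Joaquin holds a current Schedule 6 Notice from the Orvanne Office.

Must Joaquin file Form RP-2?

Yes — Joaquin must file Form RP-2.

Exception (a) does not apply: the number of days the property was let is 39 days, not under 32 days.
Exception (b)'s conditions are all satisfied: there is no written lease; total rental receipts for the year are $3,180, below the $3,500 limit. However, paragraph (f) must be considered: (f) operates against (b): aggregate throughput is 2,200 units, meeting the 2,130 units threshold. Exception (b) does not apply.
Exception (c) is satisfied on its face — the tenant is an immediate family member; the basement flat is part of the primary residence. Turning to paragraphs (g)–(k): (g) operates against (c): the property is publicly advertised. (h) is engaged (a current Schedule E Approval is held), but yields to (i): (i) operates against (h): a current Schedule 6 Notice is held. (j) would limit (i) — the reportable unit count is 8, below the 10 limit — but (k) sets (j) aside: (k) operates against (j): the space is let for business use. Exception (c) does not apply.
Exception (d): rent is paid in kind; a Small Lessor Declaration is on file — every condition holds. But applying paragraph (l): (l) operates against (d): a current General Registration is held. So (d) is unavailable.
No exception is made out. Joaquin falls within the general rule.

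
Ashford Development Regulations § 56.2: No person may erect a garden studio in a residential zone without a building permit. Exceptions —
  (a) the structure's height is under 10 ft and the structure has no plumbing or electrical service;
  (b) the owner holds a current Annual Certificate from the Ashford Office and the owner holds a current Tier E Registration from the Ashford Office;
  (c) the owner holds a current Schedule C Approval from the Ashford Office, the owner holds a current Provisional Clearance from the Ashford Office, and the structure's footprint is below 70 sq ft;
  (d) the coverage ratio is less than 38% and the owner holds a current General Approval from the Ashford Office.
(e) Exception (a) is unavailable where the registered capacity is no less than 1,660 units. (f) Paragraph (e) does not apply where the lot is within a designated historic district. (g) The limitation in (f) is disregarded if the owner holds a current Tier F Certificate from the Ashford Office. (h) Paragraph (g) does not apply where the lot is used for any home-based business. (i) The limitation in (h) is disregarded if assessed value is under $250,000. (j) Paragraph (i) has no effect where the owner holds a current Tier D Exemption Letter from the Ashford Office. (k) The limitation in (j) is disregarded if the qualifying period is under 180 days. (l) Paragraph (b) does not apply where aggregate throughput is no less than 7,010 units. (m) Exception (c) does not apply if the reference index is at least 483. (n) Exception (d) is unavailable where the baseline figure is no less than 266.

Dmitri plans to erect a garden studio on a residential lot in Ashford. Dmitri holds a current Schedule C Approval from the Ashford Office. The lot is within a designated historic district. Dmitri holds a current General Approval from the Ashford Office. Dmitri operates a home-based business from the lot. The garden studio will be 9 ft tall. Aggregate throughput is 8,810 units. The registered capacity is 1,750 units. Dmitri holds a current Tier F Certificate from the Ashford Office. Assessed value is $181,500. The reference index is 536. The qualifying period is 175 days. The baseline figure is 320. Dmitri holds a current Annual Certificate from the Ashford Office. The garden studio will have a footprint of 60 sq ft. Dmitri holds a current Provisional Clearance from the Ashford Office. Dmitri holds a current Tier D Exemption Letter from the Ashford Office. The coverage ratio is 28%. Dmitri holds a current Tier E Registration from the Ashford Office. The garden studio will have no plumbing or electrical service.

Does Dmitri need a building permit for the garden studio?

Yes — Dmitri must obtain a building permit.

All of (a)'s requirements are met (the structure's height is 9 ft, under the 10 ft limit; there is no plumbing or electrical service). Turning to paragraphs (e)–(k): (e) operates against (a): the registered capacity is 1,750 units, meeting the 1,660 units threshold. (f) operates (the lot is in a historic district), but yields to (g): (g) is engaged — a current Tier F Certificate is held. (h) is triggered (a home-based business operates on the lot), but is overridden by (i): (i) is triggered — assessed value is $181,500, under the $250,000 limit. (j) is triggered (a current Tier D Exemption Letter is held), but is overridden by (k): (k) is engaged — the qualifying period is 175 days, under the 180 days limit. (a) is therefore removed.
Exception (b)'s conditions are all satisfied: a current Annual Certificate is held; a current Tier E Registration is held. But applying paragraph (l): (l) is triggered — aggregate throughput is 8,810 units, meeting the 7,010 units threshold. Exception (b) does not apply.
Exception (c) is satisfied on its face — a current Schedule C Approval is held; a current Provisional Clearance is held; the structure's footprint is 60 sq ft, below the 70 sq ft limit. However, paragraph (m) must be considered: (m) applies — the reference index is 536, meeting the 483 threshold. Exception (c) does not apply.
Exception (d)'s conditions are all satisfied: the coverage ratio is 28%, less than the 38% limit; a current General Approval is held. Turning to paragraph (n): (n) operates against (d): the baseline figure is 320, meeting the 266 threshold. So (d) is unavailable.
None of the exceptions is available; § 56.2 applies in full.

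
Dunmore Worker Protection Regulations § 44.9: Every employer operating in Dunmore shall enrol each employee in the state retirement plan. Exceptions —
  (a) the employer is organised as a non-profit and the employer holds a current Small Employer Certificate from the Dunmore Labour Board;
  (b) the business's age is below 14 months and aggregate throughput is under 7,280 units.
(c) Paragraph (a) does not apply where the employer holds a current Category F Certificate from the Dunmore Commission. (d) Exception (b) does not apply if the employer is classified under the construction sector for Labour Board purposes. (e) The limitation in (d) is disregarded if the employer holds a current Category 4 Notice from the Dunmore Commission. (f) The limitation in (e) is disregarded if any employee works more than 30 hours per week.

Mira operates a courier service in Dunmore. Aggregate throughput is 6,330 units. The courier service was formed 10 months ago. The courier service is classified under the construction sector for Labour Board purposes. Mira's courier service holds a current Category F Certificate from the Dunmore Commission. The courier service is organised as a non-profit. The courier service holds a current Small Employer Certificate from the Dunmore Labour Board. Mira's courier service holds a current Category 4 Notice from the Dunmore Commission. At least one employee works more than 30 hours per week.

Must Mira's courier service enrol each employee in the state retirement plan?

Yes — Mira's courier service must enrol each employee in the state retirement plan.

Exception (a) is satisfied on its face — the employer is a non-profit; a current Small Employer Certificate is held. But applying paragraph (c): (c) is engaged — a current Category F Certificate is held. So (a) is unavailable.
Exception (b) is satisfied on its face — the business's age is 10 months, below the 14 months limit; aggregate throughput is 6,330 units, under the 7,280 units limit. Turning to paragraphs (d)–(f): (d) operates against (b): the courier service is classified under the construction sector. (e) would limit (d) — a current Category 4 Notice is held — but (f) sets (e) aside: (f) is engaged — at least one employee exceeds 30 hours/week. So (b) is unavailable.
None of the exceptions is available; § 44.9 applies in full.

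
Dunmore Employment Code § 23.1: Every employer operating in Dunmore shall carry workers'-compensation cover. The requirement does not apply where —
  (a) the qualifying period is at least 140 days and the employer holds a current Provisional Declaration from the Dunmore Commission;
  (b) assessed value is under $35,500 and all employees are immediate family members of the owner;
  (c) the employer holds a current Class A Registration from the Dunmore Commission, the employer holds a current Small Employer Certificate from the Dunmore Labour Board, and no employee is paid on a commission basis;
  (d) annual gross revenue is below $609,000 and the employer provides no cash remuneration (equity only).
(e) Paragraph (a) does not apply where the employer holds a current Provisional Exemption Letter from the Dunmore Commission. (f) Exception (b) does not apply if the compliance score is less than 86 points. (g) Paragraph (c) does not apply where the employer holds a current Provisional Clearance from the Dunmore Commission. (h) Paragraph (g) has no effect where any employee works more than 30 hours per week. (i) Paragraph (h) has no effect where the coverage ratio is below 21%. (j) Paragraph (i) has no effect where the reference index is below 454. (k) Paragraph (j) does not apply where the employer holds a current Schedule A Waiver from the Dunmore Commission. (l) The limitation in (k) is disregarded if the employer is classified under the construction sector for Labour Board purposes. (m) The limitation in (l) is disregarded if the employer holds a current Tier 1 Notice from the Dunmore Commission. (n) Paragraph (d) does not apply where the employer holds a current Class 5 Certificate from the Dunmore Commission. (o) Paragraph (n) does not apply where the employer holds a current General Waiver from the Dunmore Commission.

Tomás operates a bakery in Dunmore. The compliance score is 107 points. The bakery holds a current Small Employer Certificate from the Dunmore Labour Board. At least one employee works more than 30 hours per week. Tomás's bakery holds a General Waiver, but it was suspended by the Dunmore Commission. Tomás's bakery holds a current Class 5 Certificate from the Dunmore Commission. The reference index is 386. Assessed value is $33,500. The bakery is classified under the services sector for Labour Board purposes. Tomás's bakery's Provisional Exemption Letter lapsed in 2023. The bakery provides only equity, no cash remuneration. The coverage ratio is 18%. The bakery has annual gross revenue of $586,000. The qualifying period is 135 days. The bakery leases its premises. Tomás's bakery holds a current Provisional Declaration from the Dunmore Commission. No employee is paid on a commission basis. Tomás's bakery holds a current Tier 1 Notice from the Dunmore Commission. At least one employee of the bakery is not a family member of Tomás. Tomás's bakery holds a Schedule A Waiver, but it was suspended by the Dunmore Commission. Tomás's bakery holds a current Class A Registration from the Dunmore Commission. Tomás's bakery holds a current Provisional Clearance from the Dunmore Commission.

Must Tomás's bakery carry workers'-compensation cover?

Exception (a) does not apply: the qualifying period is 135 days, short of 140 days.
Exception (b) requires that all employees are immediate family members of the owner; but at least one employee is not a family member, so (b) is unavailable.
Exception (c): a current Class A Registration is held; a current Small Employer Certificate is held; no employee is paid on commission — every condition holds. Considering the limiting provisions: (g) would limit (c) — a current Provisional Clearance is held — but (h) sets (g) aside: (h) is engaged — at least one employee exceeds 30 hours/week. (i) operates (the coverage ratio is 18%, below the 21% limit), but yields to (j): (j) operates against (i): the reference index is 386, below the 454 limit. (k) does not operate here (the Schedule A Waiver is not current), so (j) stands. Exception (c) stands.
All of (d)'s requirements are met (annual gross revenue is $586,000, below the $609,000 limit; remuneration is equity-only). But: (n) applies — a current Class 5 Certificate is held. (o) does not operate here (there is no General Waiver in force), so (n) stands. (d) is therefore removed.

No — exception (c) applies; Tomás's bakery is not required to carry workers'-compensation cover.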